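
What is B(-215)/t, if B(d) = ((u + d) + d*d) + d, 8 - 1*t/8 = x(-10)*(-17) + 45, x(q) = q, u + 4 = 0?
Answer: -45791/1656 ≈ -27.652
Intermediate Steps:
u = -4 (u = -4 + 0 = -4)
t = -1656 (t = 64 - 8*(-10*(-17) + 45) = 64 - 8*(170 + 45) = 64 - 8*215 = 64 - 1720 = -1656)
B(d) = -4 + d² + 2*d (B(d) = ((-4 + d) + d*d) + d = ((-4 + d) + d²) + d = (-4 + d + d²) + d = -4 + d² + 2*d)
B(-215)/t = (-4 + (-215)² + 2*(-215))/(-1656) = (-4 + 46225 - 430)*(-1/1656) = 45791*(-1/1656) = -45791/1656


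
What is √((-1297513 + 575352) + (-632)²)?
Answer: I*√322737 ≈ 568.1*I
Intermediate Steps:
√((-1297513 + 575352) + (-632)²) = √(-722161 + 399424) = √(-322737) = I*√322737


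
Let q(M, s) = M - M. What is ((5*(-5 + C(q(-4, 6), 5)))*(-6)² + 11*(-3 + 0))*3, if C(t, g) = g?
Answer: -99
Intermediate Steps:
q(M, s) = 0
((5*(-5 + C(q(-4, 6), 5)))*(-6)² + 11*(-3 + 0))*3 = ((5*(-5 + 5))*(-6)² + 11*(-3 + 0))*3 = ((5*0)*36 + 11*(-3))*3 = (0*36 - 33)*3 = (0 - 33)*3 = -33*3 = -99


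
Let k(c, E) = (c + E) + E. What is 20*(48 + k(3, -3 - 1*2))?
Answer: 820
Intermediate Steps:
k(c, E) = c + 2*E (k(c, E) = (E + c) + E = c + 2*E)
20*(48 + k(3, -3 - 1*2)) = 20*(48 + (3 + 2*(-3 - 1*2))) = 20*(48 + (3 + 2*(-3 - 2))) = 20*(48 + (3 + 2*(-5))) = 20*(48 + (3 - 10)) = 20*(48 - 7) = 20*41 = 820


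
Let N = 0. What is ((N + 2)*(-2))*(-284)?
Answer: 1136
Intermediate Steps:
((N + 2)*(-2))*(-284) = ((0 + 2)*(-2))*(-284) = (2*(-2))*(-284) = -4*(-284) = 1136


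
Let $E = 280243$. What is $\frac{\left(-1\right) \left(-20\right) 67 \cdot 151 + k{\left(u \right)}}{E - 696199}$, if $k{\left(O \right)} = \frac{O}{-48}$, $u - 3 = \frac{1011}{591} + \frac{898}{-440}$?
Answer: $- \frac{46770203677}{96146842880} \approx -0.48645$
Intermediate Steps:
$u = \frac{115707}{43340}$ ($u = 3 + \left(\frac{1011}{591} + \frac{898}{-440}\right) = 3 + \left(1011 \cdot \frac{1}{591} + 898 \left(- \frac{1}{440}\right)\right) = 3 + \left(\frac{337}{197} - \frac{449}{220}\right) = 3 - \frac{14313}{43340} = \frac{115707}{43340} \approx 2.6698$)
$k{\left(O \right)} = - \frac{O}{48}$ ($k{\left(O \right)} = O \left(- \frac{1}{48}\right) = - \frac{O}{48}$)
$\frac{\left(-1\right) \left(-20\right) 67 \cdot 151 + k{\left(u \right)}}{E - 696199} = \frac{\left(-1\right) \left(-20\right) 67 \cdot 151 - \frac{38569}{693440}}{280243 - 696199} = \frac{20 \cdot 67 \cdot 151 - \frac{38569}{693440}}{-415956} = \left(1340 \cdot 151 - \frac{38569}{693440}\right) \left(- \frac{1}{415956}\right) = \left(202340 - \frac{38569}{693440}\right) \left(- \frac{1}{415956}\right) = \frac{140310611031}{693440} \left(- \frac{1}{415956}\right) = - \frac{46770203677}{96146842880}$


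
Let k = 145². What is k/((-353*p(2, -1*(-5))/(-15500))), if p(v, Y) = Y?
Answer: 65177500/353 ≈ 1.8464e+5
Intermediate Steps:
k = 21025
k/((-353*p(2, -1*(-5))/(-15500))) = 21025/((-(-353)*(-5)/(-15500))) = 21025/((-353*5*(-1/15500))) = 21025/((-1765*(-1/15500))) = 21025/(353/3100) = 21025*(3100/353) = 65177500/353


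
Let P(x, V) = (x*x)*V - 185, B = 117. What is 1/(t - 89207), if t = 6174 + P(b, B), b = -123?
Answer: 1/1686875 ≈ 5.9281e-7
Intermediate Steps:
P(x, V) = -185 + V*x² (P(x, V) = x²*V - 185 = V*x² - 185 = -185 + V*x²)
t = 1776082 (t = 6174 + (-185 + 117*(-123)²) = 6174 + (-185 + 117*15129) = 6174 + (-185 + 1770093) = 6174 + 1769908 = 1776082)
1/(t - 89207) = 1/(1776082 - 89207) = 1/1686875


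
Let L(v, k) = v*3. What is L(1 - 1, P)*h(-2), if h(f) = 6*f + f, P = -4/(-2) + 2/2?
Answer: 0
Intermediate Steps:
P = 3 (P = -4*(-½) + 2*(½) = 2 + 1 = 3)
L(v, k) = 3*v
h(f) = 7*f
L(1 - 1, P)*h(-2) = (3*(1 - 1))*(7*(-2)) = (3*0)*(-14) = 0*(-14) = 0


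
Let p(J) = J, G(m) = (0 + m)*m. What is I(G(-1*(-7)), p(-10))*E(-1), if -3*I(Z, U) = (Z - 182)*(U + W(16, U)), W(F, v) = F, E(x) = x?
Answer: -266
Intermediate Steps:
G(m) = m**2 (G(m) = m*m = m**2)
I(Z, U) = -(-182 + Z)*(16 + U)/3 (I(Z, U) = -(Z - 182)*(U + 16)/3 = -(-182 + Z)*(16 + U)/3)
I(G(-1*(-7)), p(-10))*E(-1) = (2912/3 - 16*(-1*(-7))**2/3 + (182/3)*(-10) - 1/3*(-10)*(-1*(-7))**2)*(-1) = (2912/3 - 16/3*7**2 - 1820/3 - 1/3*(-10)*7**2)*(-1) = (2912/3 - 16/3*49 - 1820/3 - 1/3*(-10)*49)*(-1) = (2912/3 - 784/3 - 1820/3 + 490/3)*(-1) = 266*(-1) = -266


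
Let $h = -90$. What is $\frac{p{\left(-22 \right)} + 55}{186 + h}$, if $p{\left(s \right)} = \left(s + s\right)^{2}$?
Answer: $\frac{1991}{96} \approx 20.74$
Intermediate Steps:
$p{\left(s \right)} = 4 s^{2}$ ($p{\left(s \right)} = \left(2 s\right)^{2} = 4 s^{2}$)
$\frac{p{\left(-22 \right)} + 55}{186 + h} = \frac{4 \left(-22\right)^{2} + 55}{186 - 90} = \frac{4 \cdot 484 + 55}{96} = \left(1936 + 55\right) \frac{1}{96} = 1991 \cdot \frac{1}{96} = \frac{1991}{96}$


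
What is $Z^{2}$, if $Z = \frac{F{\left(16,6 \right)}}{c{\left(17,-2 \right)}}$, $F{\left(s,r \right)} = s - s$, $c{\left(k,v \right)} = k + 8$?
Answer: $0$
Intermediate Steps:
$c{\left(k,v \right)} = 8 + k$
$F{\left(s,r \right)} = 0$
$Z = 0$ ($Z = \frac{0}{8 + 17} = \frac{0}{25} = 0 \cdot \frac{1}{25} = 0$)
$Z^{2} = 0^{2} = 0$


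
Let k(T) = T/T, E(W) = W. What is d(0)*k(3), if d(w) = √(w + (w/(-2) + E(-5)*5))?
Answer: 5*I ≈ 5.0*I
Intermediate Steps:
k(T) = 1
d(w) = √(-25 + w/2) (d(w) = √(w + (w/(-2) - 5*5)) = √(w + (w*(-½) - 25)) = √(w + (-w/2 - 25)) = √(w + (-25 - w/2)) = √(-25 + w/2))
d(0)*k(3) = (√(-100 + 2*0)/2)*1 = (√(-100 + 0)/2)*1 = (√(-100)/2)*1 = ((10*I)/2)*1 = (5*I)*1 = 5*I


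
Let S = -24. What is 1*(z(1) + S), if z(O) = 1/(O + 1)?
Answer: -47/2 ≈ -23.500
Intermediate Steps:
z(O) = 1/(1 + O)
1*(z(1) + S) = 1*(1/(1 + 1) - 24) = 1*(1/2 - 24) = 1*(½ - 24) = 1*(-47/2) = -47/2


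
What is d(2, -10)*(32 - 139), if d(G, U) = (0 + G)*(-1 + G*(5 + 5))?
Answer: -4066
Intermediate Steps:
d(G, U) = G*(-1 + 10*G) (d(G, U) = G*(-1 + G*10) = G*(-1 + 10*G))
d(2, -10)*(32 - 139) = (2*(-1 + 10*2))*(32 - 139) = (2*(-1 + 20))*(-107) = (2*19)*(-107) = 38*(-107) = -4066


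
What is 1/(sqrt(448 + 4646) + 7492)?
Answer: 3746/28062485 - 3*sqrt(566)/56124970 ≈ 0.00013222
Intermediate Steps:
1/(sqrt(448 + 4646) + 7492) = 1/(sqrt(5094) + 7492) = 1/(3*sqrt(566) + 7492) = 1/(7492 + 3*sqrt(566))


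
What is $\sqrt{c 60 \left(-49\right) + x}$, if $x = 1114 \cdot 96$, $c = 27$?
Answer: $2 \sqrt{6891} \approx 166.02$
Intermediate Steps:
$x = 106944$
$\sqrt{c 60 \left(-49\right) + x} = \sqrt{27 \cdot 60 \left(-49\right) + 106944} = \sqrt{1620 \left(-49\right) + 106944} = \sqrt{-79380 + 106944} = \sqrt{27564} = 2 \sqrt{6891}$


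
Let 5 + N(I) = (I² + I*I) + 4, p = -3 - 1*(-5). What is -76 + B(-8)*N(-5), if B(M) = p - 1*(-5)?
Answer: 267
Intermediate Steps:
p = 2 (p = -3 + 5 = 2)
B(M) = 7 (B(M) = 2 - 1*(-5) = 2 + 5 = 7)
N(I) = -1 + 2*I² (N(I) = -5 + ((I² + I*I) + 4) = -5 + ((I² + I²) + 4) = -5 + (2*I² + 4) = -5 + (4 + 2*I²) = -1 + 2*I²)
-76 + B(-8)*N(-5) = -76 + 7*(-1 + 2*(-5)²) = -76 + 7*(-1 + 2*25) = -76 + 7*(-1 + 50) = -76 + 7*49 = -76 + 343 = 267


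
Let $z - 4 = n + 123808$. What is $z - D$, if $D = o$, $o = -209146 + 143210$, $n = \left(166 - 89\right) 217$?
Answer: $206457$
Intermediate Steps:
$n = 16709$ ($n = 77 \cdot 217 = 16709$)
$o = -65936$
$D = -65936$
$z = 140521$ ($z = 4 + \left(16709 + 123808\right) = 4 + 140517 = 140521$)
$z - D = 140521 - -65936 = 140521 + 65936 = 206457$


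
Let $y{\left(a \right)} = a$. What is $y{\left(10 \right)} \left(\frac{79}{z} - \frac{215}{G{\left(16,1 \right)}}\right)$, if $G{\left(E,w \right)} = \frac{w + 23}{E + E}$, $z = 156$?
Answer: $- \frac{223205}{78} \approx -2861.6$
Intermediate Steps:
$G{\left(E,w \right)} = \frac{23 + w}{2 E}$
$y{\left(10 \right)} \left(\frac{79}{z} - \frac{215}{G{\left(16,1 \right)}}\right) = 10 \left(\frac{79}{156} - \frac{215}{\frac{1}{2} \cdot \frac{1}{16} \left(23 + 1\right)}\right) = 10 \left(79 \cdot \frac{1}{156} - \frac{215}{\frac{1}{2} \cdot \frac{1}{16} \cdot 24}\right) = 10 \left(\frac{79}{156} - \frac{215}{\frac{3}{4}}\right) = 10 \left(\frac{79}{156} - \frac{860}{3}\right) = 10 \left(- \frac{44641}{156}\right) = - \frac{223205}{78}$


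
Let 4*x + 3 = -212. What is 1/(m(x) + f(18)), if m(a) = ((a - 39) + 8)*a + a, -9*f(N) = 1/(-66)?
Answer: 4752/21391433 ≈ 0.00022215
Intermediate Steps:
x = -215/4 (x = -¾ + (¼)*(-212) = -¾ - 53 = -215/4 ≈ -53.750)
f(N) = 1/594 (f(N) = -⅑/(-66) = -⅑*(-1/66) = 1/594)
m(a) = a + a*(-31 + a) (m(a) = ((-39 + a) + 8)*a + a = (-31 + a)*a + a = a*(-31 + a) + a = a + a*(-31 + a))
1/(m(x) + f(18)) = 1/(-215*(-30 - 215/4)/4 + 1/594) = 1/(-215/4*(-335/4) + 1/594) = 1/(72025/16 + 1/594) = 1/(21391433/4752) = 4752/21391433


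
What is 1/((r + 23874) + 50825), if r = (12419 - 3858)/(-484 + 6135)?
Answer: 5651/422132610 ≈ 1.3387e-5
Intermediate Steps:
r = 8561/5651 ≈ 1.5150
1/((r + 23874) + 50825) = 1/((8561/5651 + 23874) + 50825) = 1/(134920535/5651 + 50825) = 1/(422132610/5651) = 5651/422132610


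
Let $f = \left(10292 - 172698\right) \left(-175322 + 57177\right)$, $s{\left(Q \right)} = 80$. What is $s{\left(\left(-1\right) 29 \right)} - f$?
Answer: $-19187456790$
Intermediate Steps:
$f = 19187456870$ ($f = \left(-162406\right) \left(-118145\right) = 19187456870$)
$s{\left(\left(-1\right) 29 \right)} - f = 80 - 19187456870 = -19187456790$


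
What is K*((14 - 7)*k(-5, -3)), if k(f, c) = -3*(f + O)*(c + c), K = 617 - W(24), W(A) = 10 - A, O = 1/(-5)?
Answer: -2067156/5 ≈ -4.1343e+5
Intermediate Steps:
O = -1/5 ≈ -0.20000
K = 631 (K = 617 - (10 - 1*24) = 617 - (10 - 24) = 617 - 1*(-14) = 617 + 14 = 631)
k(f, c) = -6*c*(-1/5 + f) (k(f, c) = -3*(f - 1/5)*(c + c) = -3*(-1/5 + f)*2*c = -6*c*(-1/5 + f))
K*((14 - 7)*k(-5, -3)) = 631*((14 - 7)*((6/5)*(-3)*(1 - 5*(-5)))) = 631*(7*((6/5)*(-3)*(1 + 25))) = 631*(7*((6/5)*(-3)*26)) = 631*(7*(-468/5)) = 631*(-3276/5) = -2067156/5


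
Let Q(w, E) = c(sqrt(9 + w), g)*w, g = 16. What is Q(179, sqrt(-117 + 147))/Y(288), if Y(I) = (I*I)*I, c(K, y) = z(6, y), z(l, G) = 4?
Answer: 179/5971968 ≈ 2.9973e-5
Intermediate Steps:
c(K, y) = 4
Q(w, E) = 4*w
Y(I) = I**3 (Y(I) = I**2*I = I**3)
Q(179, sqrt(-117 + 147))/Y(288) = (4*179)/(288**3) = 716/23887872 = 716*(1/23887872) = 179/5971968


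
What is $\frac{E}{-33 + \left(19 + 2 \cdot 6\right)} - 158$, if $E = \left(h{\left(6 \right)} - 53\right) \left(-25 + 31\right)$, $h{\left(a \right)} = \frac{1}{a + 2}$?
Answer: $\frac{5}{8} \approx 0.625$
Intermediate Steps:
$h{\left(a \right)} = \frac{1}{2 + a}$
$E = - \frac{1269}{4}$ ($E = \left(\frac{1}{2 + 6} - 53\right) \left(-25 + 31\right) = \left(\frac{1}{8} - 53\right) 6 = \left(- \frac{423}{8}\right) 6 = - \frac{1269}{4} \approx -317.25$)
$\frac{E}{-33 + \left(19 + 2 \cdot 6\right)} - 158 = \frac{1}{-33 + \left(19 + 2 \cdot 6\right)} \left(- \frac{1269}{4}\right) - 158 = \frac{1}{-33 + \left(19 + 12\right)} \left(- \frac{1269}{4}\right) - 158 = \frac{1}{-33 + 31} \left(- \frac{1269}{4}\right) - 158 = \frac{1}{-2} \left(- \frac{1269}{4}\right) - 158 = \left(- \frac{1}{2}\right) \left(- \frac{1269}{4}\right) - 158 = \frac{1269}{8} - 158 = \frac{5}{8}$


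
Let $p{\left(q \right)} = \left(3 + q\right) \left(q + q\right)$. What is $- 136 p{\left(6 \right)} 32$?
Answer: $-470016$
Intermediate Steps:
$p{\left(q \right)} = 2 q \left(3 + q\right)$ ($p{\left(q \right)} = \left(3 + q\right) 2 q = 2 q \left(3 + q\right)$)
$- 136 p{\left(6 \right)} 32 = - 136 \cdot 2 \cdot 6 \left(3 + 6\right) 32 = - 136 \cdot 2 \cdot 6 \cdot 9 \cdot 32 = \left(-136\right) 108 \cdot 32 = \left(-14688\right) 32 = -470016$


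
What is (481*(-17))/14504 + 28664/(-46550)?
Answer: -219631/186200 ≈ -1.1795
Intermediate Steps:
(481*(-17))/14504 + 28664/(-46550) = -8177*1/14504 + 28664*(-1/46550) = -221/392 - 14332/23275 = -219631/186200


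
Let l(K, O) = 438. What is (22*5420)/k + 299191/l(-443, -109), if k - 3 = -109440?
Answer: 10896779449/15977802 ≈ 682.00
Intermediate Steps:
k = -109437 (k = 3 - 109440 = -109437)
(22*5420)/k + 299191/l(-443, -109) = (22*5420)/(-109437) + 299191/438 = 119240*(-1/109437) + 299191*(1/438) = -119240/109437 + 299191/438 = 10896779449/15977802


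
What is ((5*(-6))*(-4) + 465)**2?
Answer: 342225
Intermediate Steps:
((5*(-6))*(-4) + 465)**2 = (-30*(-4) + 465)**2 = (120 + 465)**2 = 585**2 = 342225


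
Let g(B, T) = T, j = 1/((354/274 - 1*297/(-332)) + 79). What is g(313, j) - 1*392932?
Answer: -1450975628664/3692689 ≈ -3.9293e+5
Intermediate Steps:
j = 45484/3692689 (j = 1/((354*(1/274) - 297*(-1/332)) + 79) = 1/((177/137 + 297/332) + 79) = 1/(99453/45484 + 79) = 1/(3692689/45484) = 45484/3692689 ≈ 0.012317)
g(313, j) - 1*392932 = 45484/3692689 - 1*392932 = 45484/3692689 - 392932 = -1450975628664/3692689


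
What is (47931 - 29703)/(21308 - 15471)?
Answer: 18228/5837 ≈ 3.1228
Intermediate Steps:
(47931 - 29703)/(21308 - 15471) = 18228/5837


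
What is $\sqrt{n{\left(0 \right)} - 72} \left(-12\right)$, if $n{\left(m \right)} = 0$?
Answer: $- 72 i \sqrt{2} \approx - 101.82 i$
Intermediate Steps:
$\sqrt{n{\left(0 \right)} - 72} \left(-12\right) = \sqrt{0 - 72} \left(-12\right) = \sqrt{-72} \left(-12\right) = 6 i \sqrt{2} \left(-12\right) = - 72 i \sqrt{2}$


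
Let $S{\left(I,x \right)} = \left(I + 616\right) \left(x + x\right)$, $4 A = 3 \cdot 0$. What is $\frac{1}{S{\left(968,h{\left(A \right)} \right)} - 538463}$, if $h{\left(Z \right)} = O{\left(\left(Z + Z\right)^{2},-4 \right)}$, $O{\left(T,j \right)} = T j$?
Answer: $- \frac{1}{538463} \approx -1.8571 \cdot 10^{-6}$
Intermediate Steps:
$A = 0$ ($A = \frac{3 \cdot 0}{4} = \frac{1}{4} \cdot 0 = 0$)
$h{\left(Z \right)} = - 16 Z^{2}$ ($h{\left(Z \right)} = \left(Z + Z\right)^{2} \left(-4\right) = \left(2 Z\right)^{2} \left(-4\right) = 4 Z^{2} \left(-4\right) = - 16 Z^{2}$)
$S{\left(I,x \right)} = 2 x \left(616 + I\right)$ ($S{\left(I,x \right)} = \left(616 + I\right) 2 x = 2 x \left(616 + I\right)$)
$\frac{1}{S{\left(968,h{\left(A \right)} \right)} - 538463} = \frac{1}{2 \left(- 16 \cdot 0^{2}\right) \left(616 + 968\right) - 538463} = \frac{1}{2 \left(\left(-16\right) 0\right) 1584 - 538463} = \frac{1}{2 \cdot 0 \cdot 1584 - 538463} = \frac{1}{0 - 538463} = \frac{1}{-538463} = - \frac{1}{538463}$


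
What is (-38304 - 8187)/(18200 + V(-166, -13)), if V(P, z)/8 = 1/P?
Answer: -1286251/503532 ≈ -2.5545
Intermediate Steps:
V(P, z) = 8/P
(-38304 - 8187)/(18200 + V(-166, -13)) = (-38304 - 8187)/(18200 + 8/(-166)) = -46491/(18200 + 8*(-1/166)) = -46491/(18200 - 4/83) = -46491/1510596/83 = -46491*83/1510596 = -1286251/503532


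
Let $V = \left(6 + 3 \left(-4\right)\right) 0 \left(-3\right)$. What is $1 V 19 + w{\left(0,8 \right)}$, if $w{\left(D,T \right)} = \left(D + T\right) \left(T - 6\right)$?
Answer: $16$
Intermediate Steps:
$V = 0$ ($V = \left(6 - 12\right) 0 \left(-3\right) = \left(-6\right) 0 \left(-3\right) = 0 \left(-3\right) = 0$)
$w{\left(D,T \right)} = \left(-6 + T\right) \left(D + T\right)$ ($w{\left(D,T \right)} = \left(D + T\right) \left(-6 + T\right) = \left(-6 + T\right) \left(D + T\right)$)
$1 V 19 + w{\left(0,8 \right)} = 1 \cdot 0 \cdot 19 + \left(8^{2} - 0 - 48 + 0 \cdot 8\right) = 0 \cdot 19 + \left(64 + 0 - 48 + 0\right) = 0 + 16 = 16$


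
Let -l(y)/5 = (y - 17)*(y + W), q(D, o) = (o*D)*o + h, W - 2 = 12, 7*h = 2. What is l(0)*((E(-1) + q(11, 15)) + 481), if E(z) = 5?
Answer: 3523930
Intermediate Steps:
h = 2/7 (h = (1/7)*2 = 2/7 ≈ 0.28571)
W = 14 (W = 2 + 12 = 14)
q(D, o) = 2/7 + D*o**2 (q(D, o) = (o*D)*o + 2/7 = (D*o)*o + 2/7 = D*o**2 + 2/7 = 2/7 + D*o**2)
l(y) = -5*(-17 + y)*(14 + y) (l(y) = -5*(y - 17)*(y + 14) = -5*(-17 + y)*(14 + y))
l(0)*((E(-1) + q(11, 15)) + 481) = (1190 - 5*0**2 + 15*0)*((5 + (2/7 + 11*15**2)) + 481) = (1190 - 5*0 + 0)*((5 + (2/7 + 11*225)) + 481) = (1190 + 0 + 0)*((5 + (2/7 + 2475)) + 481) = 1190*((5 + 17327/7) + 481) = 1190*(17362/7 + 481) = 1190*(20729/7) = 3523930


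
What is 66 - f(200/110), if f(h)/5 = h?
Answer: 626/11 ≈ 56.909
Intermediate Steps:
f(h) = 5*h
66 - f(200/110) = 66 - 5*200/110 = 66 - 5*200*(1/110) = 66 - 5*20/11 = 66 - 1*100/11 = 66 - 100/11 = 626/11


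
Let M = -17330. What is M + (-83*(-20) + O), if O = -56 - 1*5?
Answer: -15731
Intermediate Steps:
O = -61 (O = -56 - 5 = -61)
M + (-83*(-20) + O) = -17330 + (-83*(-20) - 61) = -17330 + (1660 - 61) = -17330 + 1599 = -15731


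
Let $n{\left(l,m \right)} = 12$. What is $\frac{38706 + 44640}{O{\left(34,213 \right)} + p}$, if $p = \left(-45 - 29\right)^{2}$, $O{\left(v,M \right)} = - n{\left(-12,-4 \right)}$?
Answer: $\frac{41673}{2732} \approx 15.254$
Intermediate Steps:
$O{\left(v,M \right)} = -12$ ($O{\left(v,M \right)} = \left(-1\right) 12 = -12$)
$p = 5476$ ($p = \left(-74\right)^{2} = 5476$)
$\frac{38706 + 44640}{O{\left(34,213 \right)} + p} = \frac{38706 + 44640}{-12 + 5476} = \frac{83346}{5464} = 83346 \cdot \frac{1}{5464} = \frac{41673}{2732}$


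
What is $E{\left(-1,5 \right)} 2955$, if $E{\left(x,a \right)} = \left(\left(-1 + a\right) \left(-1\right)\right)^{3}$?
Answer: $-189120$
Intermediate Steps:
$E{\left(x,a \right)} = \left(1 - a\right)^{3}$
$E{\left(-1,5 \right)} 2955 = - \left(-1 + 5\right)^{3} \cdot 2955 = - 4^{3} \cdot 2955 = \left(-1\right) 64 \cdot 2955 = \left(-64\right) 2955 = -189120$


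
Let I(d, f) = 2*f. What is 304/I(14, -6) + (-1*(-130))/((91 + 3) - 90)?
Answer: 43/6 ≈ 7.1667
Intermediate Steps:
304/I(14, -6) + (-1*(-130))/((91 + 3) - 90) = 304/((2*(-6))) + (-1*(-130))/((91 + 3) - 90) = 304/(-12) + 130/(94 - 90) = 304*(-1/12) + 130/4 = -76/3 + 130*(¼) = -76/3 + 65/2 = 43/6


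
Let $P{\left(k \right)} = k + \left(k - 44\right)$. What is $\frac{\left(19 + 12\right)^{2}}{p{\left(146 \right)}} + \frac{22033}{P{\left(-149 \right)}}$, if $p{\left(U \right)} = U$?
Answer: $- \frac{722039}{12483} \approx -57.842$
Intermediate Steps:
$P{\left(k \right)} = -44 + 2 k$ ($P{\left(k \right)} = k + \left(-44 + k\right) = -44 + 2 k$)
$\frac{\left(19 + 12\right)^{2}}{p{\left(146 \right)}} + \frac{22033}{P{\left(-149 \right)}} = \frac{\left(19 + 12\right)^{2}}{146} + \frac{22033}{-44 + 2 \left(-149\right)} = 31^{2} \cdot \frac{1}{146} + \frac{22033}{-44 - 298} = 961 \cdot \frac{1}{146} + \frac{22033}{-342} = \frac{961}{146} + 22033 \left(- \frac{1}{342}\right) = \frac{961}{146} - \frac{22033}{342} = - \frac{722039}{12483}$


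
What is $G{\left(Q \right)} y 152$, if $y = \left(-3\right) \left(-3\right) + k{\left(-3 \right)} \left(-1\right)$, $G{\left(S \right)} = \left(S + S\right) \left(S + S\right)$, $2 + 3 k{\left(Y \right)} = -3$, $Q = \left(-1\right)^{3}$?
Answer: $\frac{19456}{3} \approx 6485.3$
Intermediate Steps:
$Q = -1$
$k{\left(Y \right)} = - \frac{5}{3}$ ($k{\left(Y \right)} = - \frac{2}{3} + \frac{1}{3} \left(-3\right) = - \frac{2}{3} - 1 = - \frac{5}{3}$)
$G{\left(S \right)} = 4 S^{2}$ ($G{\left(S \right)} = 2 S 2 S = 4 S^{2}$)
$y = \frac{32}{3}$ ($y = \left(-3\right) \left(-3\right) - - \frac{5}{3} = 9 + \frac{5}{3} = \frac{32}{3} \approx 10.667$)
$G{\left(Q \right)} y 152 = 4 \left(-1\right)^{2} \cdot \frac{32}{3} \cdot 152 = 4 \cdot 1 \cdot \frac{32}{3} \cdot 152 = 4 \cdot \frac{32}{3} \cdot 152 = \frac{128}{3} \cdot 152 = \frac{19456}{3}$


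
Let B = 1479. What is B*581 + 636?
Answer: 859935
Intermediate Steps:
B*581 + 636 = 1479*581 + 636 = 859299 + 636 = 859935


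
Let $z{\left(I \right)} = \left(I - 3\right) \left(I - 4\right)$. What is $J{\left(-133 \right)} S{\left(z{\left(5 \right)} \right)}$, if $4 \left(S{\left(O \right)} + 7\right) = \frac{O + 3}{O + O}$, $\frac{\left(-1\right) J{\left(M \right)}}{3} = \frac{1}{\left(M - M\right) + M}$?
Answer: $- \frac{321}{2128} \approx -0.15085$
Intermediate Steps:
$z{\left(I \right)} = \left(-4 + I\right) \left(-3 + I\right)$ ($z{\left(I \right)} = \left(-3 + I\right) \left(-4 + I\right) = \left(-4 + I\right) \left(-3 + I\right)$)
$J{\left(M \right)} = - \frac{3}{M}$ ($J{\left(M \right)} = - \frac{3}{\left(M - M\right) + M} = - \frac{3}{0 + M} = - \frac{3}{M}$)
$S{\left(O \right)} = -7 + \frac{3 + O}{8 O}$ ($S{\left(O \right)} = -7 + \frac{\left(O + 3\right) \frac{1}{O + O}}{4} = -7 + \frac{\left(3 + O\right) \frac{1}{2 O}}{4} = -7 + \frac{\frac{1}{2} \frac{1}{O} \left(3 + O\right)}{4} = -7 + \frac{3 + O}{8 O}$)
$J{\left(-133 \right)} S{\left(z{\left(5 \right)} \right)} = - \frac{3}{-133} \frac{3 - 55 \left(12 + 5^{2} - 35\right)}{8 \left(12 + 5^{2} - 35\right)} = \left(-3\right) \left(- \frac{1}{133}\right) \frac{3 - 55 \left(12 + 25 - 35\right)}{8 \left(12 + 25 - 35\right)} = \frac{3 \frac{3 - 110}{8 \cdot 2}}{133} = \frac{3 \cdot \frac{1}{8} \cdot \frac{1}{2} \left(3 - 110\right)}{133} = \frac{3 \cdot \frac{1}{8} \cdot \frac{1}{2} \left(-107\right)}{133} = \frac{3}{133} \left(- \frac{107}{16}\right) = - \frac{321}{2128}$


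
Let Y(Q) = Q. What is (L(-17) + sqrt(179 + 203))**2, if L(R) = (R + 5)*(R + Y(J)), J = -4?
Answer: (252 + sqrt(382))**2 ≈ 73737.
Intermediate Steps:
L(R) = (-4 + R)*(5 + R) (L(R) = (R + 5)*(R - 4) = (5 + R)*(-4 + R) = (-4 + R)*(5 + R))
(L(-17) + sqrt(179 + 203))**2 = ((-20 - 17 + (-17)**2) + sqrt(179 + 203))**2 = ((-20 - 17 + 289) + sqrt(382))**2 = (252 + sqrt(382))**2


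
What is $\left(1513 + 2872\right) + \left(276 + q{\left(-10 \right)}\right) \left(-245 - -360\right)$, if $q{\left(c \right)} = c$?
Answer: $34975$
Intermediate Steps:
$\left(1513 + 2872\right) + \left(276 + q{\left(-10 \right)}\right) \left(-245 - -360\right) = \left(1513 + 2872\right) + \left(276 - 10\right) \left(-245 - -360\right) = 4385 + 266 \left(-245 + \left(-137 + 497\right)\right) = 4385 + 266 \left(-245 + 360\right) = 4385 + 266 \cdot 115 = 4385 + 30590 = 34975$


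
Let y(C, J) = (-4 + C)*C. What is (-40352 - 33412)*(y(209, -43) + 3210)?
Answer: -3397201020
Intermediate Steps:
y(C, J) = C*(-4 + C)
(-40352 - 33412)*(y(209, -43) + 3210) = (-40352 - 33412)*(209*(-4 + 209) + 3210) = -73764*(209*205 + 3210) = -73764*(42845 + 3210) = -73764*46055 = -3397201020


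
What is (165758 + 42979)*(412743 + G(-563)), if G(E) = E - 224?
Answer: 85990459572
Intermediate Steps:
G(E) = -224 + E
(165758 + 42979)*(412743 + G(-563)) = (165758 + 42979)*(412743 + (-224 - 563)) = 208737*(412743 - 787) = 208737*411956 = 85990459572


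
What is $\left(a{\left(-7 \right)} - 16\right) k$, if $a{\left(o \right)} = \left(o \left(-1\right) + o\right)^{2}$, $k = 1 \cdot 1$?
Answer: $-16$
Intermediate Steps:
$k = 1$
$a{\left(o \right)} = 0$ ($a{\left(o \right)} = \left(- o + o\right)^{2} = 0^{2} = 0$)
$\left(a{\left(-7 \right)} - 16\right) k = \left(0 - 16\right) 1 = \left(-16\right) 1 = -16$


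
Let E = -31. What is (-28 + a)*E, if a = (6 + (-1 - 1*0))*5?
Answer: 93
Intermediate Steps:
a = 25 (a = (6 + (-1 + 0))*5 = (6 - 1)*5 = 5*5 = 25)
(-28 + a)*E = (-28 + 25)*(-31) = -3*(-31) = 93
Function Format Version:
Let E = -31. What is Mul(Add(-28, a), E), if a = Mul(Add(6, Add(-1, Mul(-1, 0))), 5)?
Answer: 93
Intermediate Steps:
a = 25 (a = Mul(Add(6, Add(-1, 0)), 5) = Mul(Add(6, -1), 5) = Mul(5, 5) = 25)
Mul(Add(-28, a), E) = Mul(Add(-28, 25), -31) = Mul(-3, -31) = 93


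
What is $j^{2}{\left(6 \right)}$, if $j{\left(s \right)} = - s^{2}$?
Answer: $1296$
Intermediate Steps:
$j^{2}{\left(6 \right)} = \left(- 6^{2}\right)^{2} = \left(\left(-1\right) 36\right)^{2} = \left(-36\right)^{2} = 1296$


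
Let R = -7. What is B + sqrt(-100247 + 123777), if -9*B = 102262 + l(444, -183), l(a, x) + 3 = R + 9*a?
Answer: -35416/3 + sqrt(23530) ≈ -11652.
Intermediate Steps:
l(a, x) = -10 + 9*a (l(a, x) = -3 + (-7 + 9*a) = -10 + 9*a)
B = -35416/3 (B = -(102262 + (-10 + 9*444))/9 = -(102262 + (-10 + 3996))/9 = -(102262 + 3986)/9 = -1/9*106248 = -35416/3 ≈ -11805.)
B + sqrt(-100247 + 123777) = -35416/3 + sqrt(-100247 + 123777) = -35416/3 + sqrt(23530)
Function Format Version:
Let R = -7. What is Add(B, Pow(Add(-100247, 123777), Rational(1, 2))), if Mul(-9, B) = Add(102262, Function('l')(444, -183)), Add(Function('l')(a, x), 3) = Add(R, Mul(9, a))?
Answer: Add(Rational(-35416, 3), Pow(23530, Rational(1, 2))) ≈ -11652.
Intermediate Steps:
Function('l')(a, x) = Add(-10, Mul(9, a)) (Function('l')(a, x) = Add(-3, Add(-7, Mul(9, a))) = Add(-10, Mul(9, a)))
B = Rational(-35416, 3) (B = Mul(Rational(-1, 9), Add(102262, Add(-10, Mul(9, 444)))) = Mul(Rational(-1, 9), Add(102262, Add(-10, 3996))) = Mul(Rational(-1, 9), Add(102262, 3986)) = Mul(Rational(-1, 9), 106248) = Rational(-35416, 3) ≈ -11805.)
Add(B, Pow(Add(-100247, 123777), Rational(1, 2))) = Add(Rational(-35416, 3), Pow(Add(-100247, 123777), Rational(1, 2))) = Add(Rational(-35416, 3), Pow(23530, Rational(1, 2)))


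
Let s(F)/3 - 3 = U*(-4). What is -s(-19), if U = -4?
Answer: -57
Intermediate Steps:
s(F) = 57 (s(F) = 9 + 3*(-4*(-4)) = 9 + 3*16 = 9 + 48 = 57)
-s(-19) = -1*57 = -57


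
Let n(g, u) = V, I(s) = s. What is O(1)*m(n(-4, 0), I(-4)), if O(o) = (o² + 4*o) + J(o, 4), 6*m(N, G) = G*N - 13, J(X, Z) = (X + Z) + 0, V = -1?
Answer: -15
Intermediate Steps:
J(X, Z) = X + Z
n(g, u) = -1
m(N, G) = -13/6 + G*N/6 (m(N, G) = (G*N - 13)/6 = (-13 + G*N)/6 = -13/6 + G*N/6)
O(o) = 4 + o² + 5*o (O(o) = (o² + 4*o) + (o + 4) = (o² + 4*o) + (4 + o) = 4 + o² + 5*o)
O(1)*m(n(-4, 0), I(-4)) = (4 + 1² + 5*1)*(-13/6 + (⅙)*(-4)*(-1)) = (4 + 1 + 5)*(-13/6 + ⅔) = 10*(-3/2) = -15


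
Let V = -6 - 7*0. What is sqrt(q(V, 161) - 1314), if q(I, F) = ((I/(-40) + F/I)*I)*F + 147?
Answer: sqrt(2460910)/10 ≈ 156.87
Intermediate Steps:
V = -6 (V = -6 + 0 = -6)
q(I, F) = 147 + F*I*(-I/40 + F/I) (q(I, F) = ((I*(-1/40) + F/I)*I)*F + 147 = ((-I/40 + F/I)*I)*F + 147 = (I*(-I/40 + F/I))*F + 147 = F*I*(-I/40 + F/I) + 147 = 147 + F*I*(-I/40 + F/I))
sqrt(q(V, 161) - 1314) = sqrt((147 + 161**2 - 1/40*161*(-6)**2) - 1314) = sqrt((147 + 25921 - 1/40*161*36) - 1314) = sqrt((147 + 25921 - 1449/10) - 1314) = sqrt(259231/10 - 1314) = sqrt(246091/10) = sqrt(2460910)/10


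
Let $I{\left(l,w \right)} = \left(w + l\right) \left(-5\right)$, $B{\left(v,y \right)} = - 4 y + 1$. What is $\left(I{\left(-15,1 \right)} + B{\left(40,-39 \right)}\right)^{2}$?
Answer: $51529$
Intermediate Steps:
$B{\left(v,y \right)} = 1 - 4 y$
$I{\left(l,w \right)} = - 5 l - 5 w$ ($I{\left(l,w \right)} = \left(l + w\right) \left(-5\right) = - 5 l - 5 w$)
$\left(I{\left(-15,1 \right)} + B{\left(40,-39 \right)}\right)^{2} = \left(\left(\left(-5\right) \left(-15\right) - 5\right) + \left(1 - -156\right)\right)^{2} = \left(\left(75 - 5\right) + \left(1 + 156\right)\right)^{2} = \left(70 + 157\right)^{2} = 227^{2} = 51529$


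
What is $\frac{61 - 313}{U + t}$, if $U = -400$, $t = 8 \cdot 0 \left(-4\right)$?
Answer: $\frac{63}{100} \approx 0.63$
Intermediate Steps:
$t = 0$ ($t = 0 \left(-4\right) = 0$)
$\frac{61 - 313}{U + t} = \frac{61 - 313}{-400 + 0} = - \frac{252}{-400} = \left(-252\right) \left(- \frac{1}{400}\right) = \frac{63}{100}$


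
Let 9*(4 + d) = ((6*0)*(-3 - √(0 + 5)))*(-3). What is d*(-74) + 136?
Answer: 432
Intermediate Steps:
d = -4 (d = -4 + (((6*0)*(-3 - √(0 + 5)))*(-3))/9 = -4 + ((0*(-3 - √5))*(-3))/9 = -4 + (0*(-3))/9 = -4 + (⅑)*0 = -4 + 0 = -4)
d*(-74) + 136 = -4*(-74) + 136 = 296 + 136 = 432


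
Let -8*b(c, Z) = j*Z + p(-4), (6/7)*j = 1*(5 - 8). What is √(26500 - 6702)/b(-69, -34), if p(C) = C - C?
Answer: -8*√19798/119 ≈ -9.4592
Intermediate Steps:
p(C) = 0
j = -7/2 (j = 7*(1*(5 - 8))/6 = 7*(1*(-3))/6 = (7/6)*(-3) = -7/2 ≈ -3.5000)
b(c, Z) = 7*Z/16 (b(c, Z) = -(-7*Z/2 + 0)/8 = -(-7)*Z/16 = 7*Z/16)
√(26500 - 6702)/b(-69, -34) = √(26500 - 6702)/(((7/16)*(-34))) = √19798/(-119/8) = √19798*(-8/119) = -8*√19798/119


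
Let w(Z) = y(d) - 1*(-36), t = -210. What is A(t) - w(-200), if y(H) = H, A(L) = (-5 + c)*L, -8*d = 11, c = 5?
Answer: -277/8 ≈ -34.625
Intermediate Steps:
d = -11/8 (d = -1/8*11 = -11/8 ≈ -1.3750)
A(L) = 0 (A(L) = (-5 + 5)*L = 0*L = 0)
w(Z) = 277/8 (w(Z) = -11/8 - 1*(-36) = -11/8 + 36 = 277/8)
A(t) - w(-200) = 0 - 1*277/8 = 0 - 277/8 = -277/8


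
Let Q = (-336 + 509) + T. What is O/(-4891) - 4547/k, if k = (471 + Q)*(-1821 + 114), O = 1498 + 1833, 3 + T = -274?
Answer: -2064528862/3064059879 ≈ -0.67379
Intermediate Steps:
T = -277 (T = -3 - 274 = -277)
O = 3331
Q = -104 (Q = (-336 + 509) - 277 = 173 - 277 = -104)
k = -626469 (k = (471 - 104)*(-1821 + 114) = 367*(-1707) = -626469)
O/(-4891) - 4547/k = 3331/(-4891) - 4547/(-626469) = 3331*(-1/4891) - 4547*(-1/626469) = -3331/4891 + 4547/626469 = -2064528862/3064059879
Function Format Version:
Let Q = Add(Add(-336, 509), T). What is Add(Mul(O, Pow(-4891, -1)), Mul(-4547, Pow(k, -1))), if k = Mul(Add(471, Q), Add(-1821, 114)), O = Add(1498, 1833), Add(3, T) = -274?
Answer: Rational(-2064528862, 3064059879) ≈ -0.67379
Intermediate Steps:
T = -277 (T = Add(-3, -274) = -277)
O = 3331
Q = -104 (Q = Add(Add(-336, 509), -277) = Add(173, -277) = -104)
k = -626469 (k = Mul(Add(471, -104), Add(-1821, 114)) = Mul(367, -1707) = -626469)
Add(Mul(O, Pow(-4891, -1)), Mul(-4547, Pow(k, -1))) = Add(Mul(3331, Pow(-4891, -1)), Mul(-4547, Pow(-626469, -1))) = Add(Mul(3331, Rational(-1, 4891)), Mul(-4547, Rational(-1, 626469))) = Add(Rational(-3331, 4891), Rational(4547, 626469)) = Rational(-2064528862, 3064059879)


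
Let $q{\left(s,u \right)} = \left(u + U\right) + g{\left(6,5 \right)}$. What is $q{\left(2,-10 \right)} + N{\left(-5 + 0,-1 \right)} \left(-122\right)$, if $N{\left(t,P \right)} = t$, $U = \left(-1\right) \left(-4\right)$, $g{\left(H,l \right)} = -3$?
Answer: $601$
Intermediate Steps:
$U = 4$
$q{\left(s,u \right)} = 1 + u$ ($q{\left(s,u \right)} = \left(u + 4\right) - 3 = \left(4 + u\right) - 3 = 1 + u$)
$q{\left(2,-10 \right)} + N{\left(-5 + 0,-1 \right)} \left(-122\right) = \left(1 - 10\right) + \left(-5 + 0\right) \left(-122\right) = -9 - -610 = -9 + 610 = 601$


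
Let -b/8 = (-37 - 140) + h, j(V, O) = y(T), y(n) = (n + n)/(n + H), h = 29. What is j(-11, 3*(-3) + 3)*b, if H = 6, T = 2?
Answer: 592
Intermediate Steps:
y(n) = 2*n/(6 + n) (y(n) = (n + n)/(n + 6) = (2*n)/(6 + n) = 2*n/(6 + n))
j(V, O) = ½ (j(V, O) = 2*2/(6 + 2) = 2*2/8 = 2*2*(⅛) = ½)
b = 1184 (b = -8*((-37 - 140) + 29) = -8*(-177 + 29) = -8*(-148) = 1184)
j(-11, 3*(-3) + 3)*b = (½)*1184 = 592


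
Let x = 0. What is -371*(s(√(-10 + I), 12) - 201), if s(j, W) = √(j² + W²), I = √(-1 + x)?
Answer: 74571 - 371*√(134 + I) ≈ 70276.0 - 16.025*I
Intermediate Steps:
I
s(j, W) = √(W² + j²)
-371*(s(√(-10 + I), 12) - 201) = -371*(√(12² + (√(-10 + I))²) - 201) = -371*(√(144 + (-10 + I)) - 201) = -371*(√(134 + I) - 201) = -371*(-201 + √(134 + I)) = 74571 - 371*√(134 + I)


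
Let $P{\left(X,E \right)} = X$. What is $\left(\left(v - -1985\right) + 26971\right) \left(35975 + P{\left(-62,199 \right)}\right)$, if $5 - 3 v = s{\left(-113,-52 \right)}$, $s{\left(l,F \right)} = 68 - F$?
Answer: $1038520163$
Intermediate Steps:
$v = - \frac{115}{3}$ ($v = \frac{5}{3} - \frac{68 - -52}{3} = \frac{5}{3} - \frac{68 + 52}{3} = \frac{5}{3} - 40 = - \frac{115}{3} \approx -38.333$)
$\left(\left(v - -1985\right) + 26971\right) \left(35975 + P{\left(-62,199 \right)}\right) = \left(\left(- \frac{115}{3} - -1985\right) + 26971\right) \left(35975 - 62\right) = \left(\left(- \frac{115}{3} + 1985\right) + 26971\right) 35913 = \left(\frac{5840}{3} + 26971\right) 35913 = \frac{86753}{3} \cdot 35913 = 1038520163$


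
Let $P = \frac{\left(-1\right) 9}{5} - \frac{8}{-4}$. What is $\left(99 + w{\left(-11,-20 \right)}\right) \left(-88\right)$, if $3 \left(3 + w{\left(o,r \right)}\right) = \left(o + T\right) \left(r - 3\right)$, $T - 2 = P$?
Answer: $- \frac{215776}{15} \approx -14385.0$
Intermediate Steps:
$P = \frac{1}{5}$ ($P = \left(-9\right) \frac{1}{5} - -2 = - \frac{9}{5} + 2 = \frac{1}{5} \approx 0.2$)
$T = \frac{11}{5}$ ($T = 2 + \frac{1}{5} = \frac{11}{5} \approx 2.2$)
$w{\left(o,r \right)} = -3 + \frac{\left(-3 + r\right) \left(\frac{11}{5} + o\right)}{3}$ ($w{\left(o,r \right)} = -3 + \frac{\left(o + \frac{11}{5}\right) \left(r - 3\right)}{3} = -3 + \frac{\left(\frac{11}{5} + o\right) \left(-3 + r\right)}{3} = -3 + \frac{\left(-3 + r\right) \left(\frac{11}{5} + o\right)}{3}$)
$\left(99 + w{\left(-11,-20 \right)}\right) \left(-88\right) = \left(99 + \left(- \frac{26}{5} - -11 + \frac{11}{15} \left(-20\right) + \frac{1}{3} \left(-11\right) \left(-20\right)\right)\right) \left(-88\right) = \left(99 + \left(- \frac{26}{5} + 11 - \frac{44}{3} + \frac{220}{3}\right)\right) \left(-88\right) = \left(99 + \frac{967}{15}\right) \left(-88\right) = \frac{2452}{15} \left(-88\right) = - \frac{215776}{15}$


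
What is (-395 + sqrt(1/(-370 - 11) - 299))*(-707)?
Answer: 279265 - 11312*I*sqrt(169545)/381 ≈ 2.7927e+5 - 12225.0*I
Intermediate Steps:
(-395 + sqrt(1/(-370 - 11) - 299))*(-707) = (-395 + sqrt(1/(-381) - 299))*(-707) = (-395 + sqrt(-1/381 - 299))*(-707) = (-395 + sqrt(-113920/381))*(-707) = (-395 + 16*I*sqrt(169545)/381)*(-707) = 279265 - 11312*I*sqrt(169545)/381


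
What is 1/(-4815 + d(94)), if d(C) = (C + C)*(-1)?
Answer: -1/5003 ≈ -0.00019988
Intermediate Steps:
d(C) = -2*C (d(C) = (2*C)*(-1) = -2*C)
1/(-4815 + d(94)) = 1/(-4815 - 2*94) = 1/(-4815 - 188) = 1/(-5003) = -1/5003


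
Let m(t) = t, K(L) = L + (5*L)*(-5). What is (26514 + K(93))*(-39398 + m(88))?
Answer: -954525420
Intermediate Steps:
K(L) = -24*L (K(L) = L - 25*L = -24*L)
(26514 + K(93))*(-39398 + m(88)) = (26514 - 24*93)*(-39398 + 88) = (26514 - 2232)*(-39310) = 24282*(-39310) = -954525420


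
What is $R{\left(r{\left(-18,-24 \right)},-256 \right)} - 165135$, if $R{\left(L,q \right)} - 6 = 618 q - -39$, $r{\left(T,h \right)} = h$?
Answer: $-323298$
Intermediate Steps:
$R{\left(L,q \right)} = 45 + 618 q$ ($R{\left(L,q \right)} = 6 + \left(618 q - -39\right) = 6 + \left(618 q + 39\right) = 6 + \left(39 + 618 q\right) = 45 + 618 q$)
$R{\left(r{\left(-18,-24 \right)},-256 \right)} - 165135 = \left(45 + 618 \left(-256\right)\right) - 165135 = \left(45 - 158208\right) - 165135 = -158163 - 165135 = -323298$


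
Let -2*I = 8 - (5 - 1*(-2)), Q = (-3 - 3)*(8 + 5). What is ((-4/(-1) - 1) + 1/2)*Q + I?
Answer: -547/2 ≈ -273.50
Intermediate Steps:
Q = -78 (Q = -6*13 = -78)
I = -½ (I = -(8 - (5 - 1*(-2)))/2 = -(8 - (5 + 2))/2 = -(8 - 1*7)/2 = -(8 - 7)/2 = -½*1 = -½ ≈ -0.50000)
((-4/(-1) - 1) + 1/2)*Q + I = ((-4/(-1) - 1) + 1/2)*(-78) - ½ = ((-4*(-1) - 1) + ½)*(-78) - ½ = ((4 - 1) + ½)*(-78) - ½ = (3 + ½)*(-78) - ½ = (7/2)*(-78) - ½ = -273 - ½ = -547/2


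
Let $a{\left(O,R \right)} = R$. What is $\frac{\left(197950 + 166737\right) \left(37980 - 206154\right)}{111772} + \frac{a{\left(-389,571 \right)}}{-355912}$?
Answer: $- \frac{5457098303663617}{9945249016} \approx -5.4871 \cdot 10^{5}$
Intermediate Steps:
$\frac{\left(197950 + 166737\right) \left(37980 - 206154\right)}{111772} + \frac{a{\left(-389,571 \right)}}{-355912} = \frac{\left(197950 + 166737\right) \left(37980 - 206154\right)}{111772} + \frac{571}{-355912} = 364687 \left(-168174\right) \frac{1}{111772} + 571 \left(- \frac{1}{355912}\right) = \left(-61330871538\right) \frac{1}{111772} - \frac{571}{355912} = - \frac{30665435769}{55886} - \frac{571}{355912} = - \frac{5457098303663617}{9945249016}$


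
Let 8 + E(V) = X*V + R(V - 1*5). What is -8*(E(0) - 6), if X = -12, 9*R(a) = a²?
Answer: 808/9 ≈ 89.778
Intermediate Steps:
R(a) = a²/9
E(V) = -8 - 12*V + (-5 + V)²/9 (E(V) = -8 + (-12*V + (V - 1*5)²/9) = -8 + (-12*V + (V - 5)²/9) = -8 + (-12*V + (-5 + V)²/9) = -8 - 12*V + (-5 + V)²/9)
-8*(E(0) - 6) = -8*((-47/9 - 118/9*0 + (⅑)*0²) - 6) = -8*((-47/9 + 0 + (⅑)*0) - 6) = -8*((-47/9 + 0 + 0) - 6) = -8*(-47/9 - 6) = -8*(-101/9) = 808/9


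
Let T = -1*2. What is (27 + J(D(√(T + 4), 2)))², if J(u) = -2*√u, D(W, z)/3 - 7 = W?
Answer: (27 - 2*√3*√(7 + √2))² ≈ 287.36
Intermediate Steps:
T = -2
D(W, z) = 21 + 3*W
(27 + J(D(√(T + 4), 2)))² = (27 - 2*√(21 + 3*√(-2 + 4)))² = (27 - 2*√(21 + 3*√2))²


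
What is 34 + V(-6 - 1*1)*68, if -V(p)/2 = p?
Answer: 986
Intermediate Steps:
V(p) = -2*p
34 + V(-6 - 1*1)*68 = 34 - 2*(-6 - 1*1)*68 = 34 - 2*(-6 - 1)*68 = 34 - 2*(-7)*68 = 34 + 14*68 = 34 + 952 = 986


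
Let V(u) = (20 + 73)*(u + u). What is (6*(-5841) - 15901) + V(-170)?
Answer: -82567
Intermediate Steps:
V(u) = 186*u (V(u) = 93*(2*u) = 186*u)
(6*(-5841) - 15901) + V(-170) = (6*(-5841) - 15901) + 186*(-170) = (-35046 - 15901) - 31620 = -50947 - 31620 = -82567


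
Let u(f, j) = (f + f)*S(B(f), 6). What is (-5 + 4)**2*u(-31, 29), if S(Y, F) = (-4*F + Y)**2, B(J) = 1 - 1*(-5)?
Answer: -20088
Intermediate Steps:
B(J) = 6 (B(J) = 1 + 5 = 6)
S(Y, F) = (Y - 4*F)**2
u(f, j) = 648*f (u(f, j) = (f + f)*(-1*6 + 4*6)**2 = (2*f)*(-6 + 24)**2 = (2*f)*18**2 = (2*f)*324 = 648*f)
(-5 + 4)**2*u(-31, 29) = (-5 + 4)**2*(648*(-31)) = (-1)**2*(-20088) = 1*(-20088) = -20088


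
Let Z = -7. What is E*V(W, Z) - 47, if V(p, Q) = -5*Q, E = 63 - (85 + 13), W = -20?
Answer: -1272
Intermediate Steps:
E = -35 (E = 63 - 1*98 = 63 - 98 = -35)
E*V(W, Z) - 47 = -(-175)*(-7) - 47 = -35*35 - 47 = -1225 - 47 = -1272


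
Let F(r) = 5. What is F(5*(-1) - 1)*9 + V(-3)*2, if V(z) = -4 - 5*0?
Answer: 37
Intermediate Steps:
V(z) = -4 (V(z) = -4 + 0 = -4)
F(5*(-1) - 1)*9 + V(-3)*2 = 5*9 - 4*2 = 45 - 8 = 37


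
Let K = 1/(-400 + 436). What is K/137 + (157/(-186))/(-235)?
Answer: 136339/35929620 ≈ 0.0037946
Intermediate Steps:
K = 1/36 ≈ 0.027778
K/137 + (157/(-186))/(-235) = (1/36)/137 + (157/(-186))/(-235) = (1/36)*(1/137) + (157*(-1/186))*(-1/235) = 1/4932 - 157/186*(-1/235) = 1/4932 + 157/43710 = 136339/35929620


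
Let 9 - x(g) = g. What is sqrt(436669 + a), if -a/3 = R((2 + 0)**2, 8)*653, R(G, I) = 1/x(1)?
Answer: sqrt(6982786)/4 ≈ 660.62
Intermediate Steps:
x(g) = 9 - g
R(G, I) = 1/8 (R(G, I) = 1/(9 - 1*1) = 1/(9 - 1) = 1/8)
a = -1959/8 (a = -3*653/8 = -1959/8 ≈ -244.88)
sqrt(436669 + a) = sqrt(436669 - 1959/8) = sqrt(3491393/8) = sqrt(6982786)/4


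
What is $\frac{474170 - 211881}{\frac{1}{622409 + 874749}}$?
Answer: $392688074662$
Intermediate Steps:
$\frac{474170 - 211881}{\frac{1}{622409 + 874749}} = \frac{474170 - 211881}{\frac{1}{1497158}} = 262289 \frac{1}{\frac{1}{1497158}} = 262289 \cdot 1497158 = 392688074662$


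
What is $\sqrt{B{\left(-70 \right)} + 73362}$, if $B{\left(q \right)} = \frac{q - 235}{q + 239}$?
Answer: $\frac{\sqrt{12397873}}{13} \approx 270.85$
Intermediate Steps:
$B{\left(q \right)} = \frac{-235 + q}{239 + q}$
$\sqrt{B{\left(-70 \right)} + 73362} = \sqrt{\frac{-235 - 70}{239 - 70} + 73362} = \sqrt{\frac{1}{169} \left(-305\right) + 73362} = \sqrt{- \frac{305}{169} + 73362} = \sqrt{\frac{12397873}{169}} = \frac{\sqrt{12397873}}{13}$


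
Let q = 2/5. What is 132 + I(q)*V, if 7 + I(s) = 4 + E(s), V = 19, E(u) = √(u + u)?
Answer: 75 + 38*√5/5 ≈ 91.994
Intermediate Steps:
q = ⅖ (q = 2*(⅕) = ⅖ ≈ 0.40000)
E(u) = √2*√u (E(u) = √(2*u) = √2*√u)
I(s) = -3 + √2*√s (I(s) = -7 + (4 + √2*√s) = -3 + √2*√s)
132 + I(q)*V = 132 + (-3 + √2*√(⅖))*19 = 132 + (-3 + √2*(√10/5))*19 = 132 + (-3 + 2*√5/5)*19 = 132 + (-57 + 38*√5/5) = 75 + 38*√5/5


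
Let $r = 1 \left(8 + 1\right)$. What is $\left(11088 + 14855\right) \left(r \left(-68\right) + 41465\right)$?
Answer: $1059849379$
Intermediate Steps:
$r = 9$ ($r = 1 \cdot 9 = 9$)
$\left(11088 + 14855\right) \left(r \left(-68\right) + 41465\right) = \left(11088 + 14855\right) \left(9 \left(-68\right) + 41465\right) = 25943 \left(-612 + 41465\right) = 25943 \cdot 40853 = 1059849379$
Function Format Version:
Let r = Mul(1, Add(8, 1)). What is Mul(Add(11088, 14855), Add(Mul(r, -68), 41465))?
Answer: 1059849379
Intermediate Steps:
r = 9 (r = Mul(1, 9) = 9)
Mul(Add(11088, 14855), Add(Mul(r, -68), 41465)) = Mul(Add(11088, 14855), Add(Mul(9, -68), 41465)) = Mul(25943, Add(-612, 41465)) = Mul(25943, 40853) = 1059849379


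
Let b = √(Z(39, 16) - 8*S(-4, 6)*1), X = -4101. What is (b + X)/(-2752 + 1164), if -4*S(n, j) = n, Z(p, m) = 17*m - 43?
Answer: 4101/1588 - √221/1588 ≈ 2.5731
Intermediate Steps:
Z(p, m) = -43 + 17*m
S(n, j) = -n/4
b = √221 (b = √((-43 + 17*16) - (-2)*(-4)*1) = √((-43 + 272) - 8*1*1) = √(229 - 8*1) = √(229 - 8) = √221 ≈ 14.866)
(b + X)/(-2752 + 1164) = (√221 - 4101)/(-2752 + 1164) = (-4101 + √221)/(-1588) = (-4101 + √221)*(-1/1588) = 4101/1588 - √221/1588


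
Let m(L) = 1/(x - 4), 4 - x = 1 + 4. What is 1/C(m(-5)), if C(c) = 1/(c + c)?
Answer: -⅖ ≈ -0.40000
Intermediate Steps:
x = -1 (x = 4 - (1 + 4) = 4 - 1*5 = 4 - 5 = -1)
m(L) = -⅕ (m(L) = 1/(-1 - 4) = 1/(-5) = -⅕)
C(c) = 1/(2*c)
1/C(m(-5)) = 1/(1/(2*(-⅕))) = 1/((½)*(-5)) = 1/(-5/2) = -⅖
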